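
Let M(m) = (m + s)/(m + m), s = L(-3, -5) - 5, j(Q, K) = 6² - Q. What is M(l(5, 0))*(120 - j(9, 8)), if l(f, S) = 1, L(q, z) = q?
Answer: -651/2 ≈ -325.50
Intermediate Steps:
j(Q, K) = 36 - Q
s = -8 (s = -3 - 5 = -8)
M(m) = (-8 + m)/(2*m) (M(m) = (m - 8)/(m + m) = (-8 + m)/((2*m)) = (-8 + m)*(1/(2*m)) = (-8 + m)/(2*m))
M(l(5, 0))*(120 - j(9, 8)) = ((½)*(-8 + 1)/1)*(120 - (36 - 1*9)) = ((½)*1*(-7))*(120 - (36 - 9)) = -7*(120 - 1*27)/2 = -7*(120 - 27)/2 = -7/2*93 = -651/2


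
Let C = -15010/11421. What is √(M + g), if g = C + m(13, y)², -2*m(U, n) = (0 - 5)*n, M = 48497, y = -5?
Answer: √313388719653/2538 ≈ 220.57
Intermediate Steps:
m(U, n) = 5*n/2 (m(U, n) = -(0 - 5)*n/2 = -(-5)*n/2 = 5*n/2)
C = -15010/11421 (C = -15010*1/11421 = -15010/11421 ≈ -1.3142)
g = 7078085/45684 (g = -15010/11421 + ((5/2)*(-5))² = -15010/11421 + (-25/2)² = -15010/11421 + 625/4 = 7078085/45684 ≈ 154.94)
√(M + g) = √(48497 + 7078085/45684) = √(2222615033/45684) = √313388719653/2538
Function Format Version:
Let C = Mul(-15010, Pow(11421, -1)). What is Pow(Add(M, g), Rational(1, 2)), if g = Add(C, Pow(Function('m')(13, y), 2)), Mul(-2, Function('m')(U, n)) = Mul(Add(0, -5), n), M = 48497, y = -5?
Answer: Mul(Rational(1, 2538), Pow(313388719653, Rational(1, 2))) ≈ 220.57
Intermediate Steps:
Function('m')(U, n) = Mul(Rational(5, 2), n) (Function('m')(U, n) = Mul(Rational(-1, 2), Mul(Add(0, -5), n)) = Mul(Rational(-1, 2), Mul(-5, n)) = Mul(Rational(5, 2), n))
C = Rational(-15010, 11421) (C = Mul(-15010, Rational(1, 11421)) = Rational(-15010, 11421) ≈ -1.3142)
g = Rational(7078085, 45684) (g = Add(Rational(-15010, 11421), Pow(Mul(Rational(5, 2), -5), 2)) = Add(Rational(-15010, 11421), Pow(Rational(-25, 2), 2)) = Add(Rational(-15010, 11421), Rational(625, 4)) = Rational(7078085, 45684) ≈ 154.94)
Pow(Add(M, g), Rational(1, 2)) = Pow(Add(48497, Rational(7078085, 45684)), Rational(1, 2)) = Pow(Rational(2222615033, 45684), Rational(1, 2)) = Mul(Rational(1, 2538), Pow(313388719653, Rational(1, 2)))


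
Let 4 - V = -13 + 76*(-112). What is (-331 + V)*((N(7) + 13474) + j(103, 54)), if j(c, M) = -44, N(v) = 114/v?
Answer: 771628552/7 ≈ 1.1023e+8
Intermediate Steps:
V = 8529 (V = 4 - (-13 + 76*(-112)) = 4 - (-13 - 8512) = 4 - 1*(-8525) = 4 + 8525 = 8529)
(-331 + V)*((N(7) + 13474) + j(103, 54)) = (-331 + 8529)*((114/7 + 13474) - 44) = 8198*((114*(⅐) + 13474) - 44) = 8198*((114/7 + 13474) - 44) = 8198*(94432/7 - 44) = 8198*(94124/7) = 771628552/7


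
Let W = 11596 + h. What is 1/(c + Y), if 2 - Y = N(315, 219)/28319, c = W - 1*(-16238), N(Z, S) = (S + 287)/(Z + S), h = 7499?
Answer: 7561173/267174047702 ≈ 2.8301e-5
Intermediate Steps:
N(Z, S) = (287 + S)/(S + Z)
W = 19095 (W = 11596 + 7499 = 19095)
c = 35333 (c = 19095 - 1*(-16238) = 19095 + 16238 = 35333)
Y = 15122093/7561173 (Y = 2 - (287 + 219)/(219 + 315)/28319 = 2 - 506/534/28319 = 2 - (1/534)*506/28319 = 2 - 253/(267*28319) = 2 - 1*253/7561173 = 2 - 253/7561173 = 15122093/7561173 ≈ 2.0000)
1/(c + Y) = 1/(35333 + 15122093/7561173) = 1/(267174047702/7561173) = 7561173/267174047702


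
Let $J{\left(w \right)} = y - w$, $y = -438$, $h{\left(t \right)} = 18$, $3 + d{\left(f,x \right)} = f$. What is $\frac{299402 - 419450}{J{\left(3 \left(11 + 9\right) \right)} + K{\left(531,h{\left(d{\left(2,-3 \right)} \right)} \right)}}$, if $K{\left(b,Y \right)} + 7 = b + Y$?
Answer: $- \frac{30012}{11} \approx -2728.4$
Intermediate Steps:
$d{\left(f,x \right)} = -3 + f$
$K{\left(b,Y \right)} = -7 + Y + b$ ($K{\left(b,Y \right)} = -7 + \left(b + Y\right) = -7 + \left(Y + b\right) = -7 + Y + b$)
$J{\left(w \right)} = -438 - w$
$\frac{299402 - 419450}{J{\left(3 \left(11 + 9\right) \right)} + K{\left(531,h{\left(d{\left(2,-3 \right)} \right)} \right)}} = \frac{299402 - 419450}{\left(-438 - 3 \left(11 + 9\right)\right) + \left(-7 + 18 + 531\right)} = - \frac{120048}{\left(-438 - 3 \cdot 20\right) + 542} = - \frac{120048}{\left(-438 - 60\right) + 542} = - \frac{120048}{-498 + 542} = - \frac{120048}{44} = \left(-120048\right) \frac{1}{44} = - \frac{30012}{11}$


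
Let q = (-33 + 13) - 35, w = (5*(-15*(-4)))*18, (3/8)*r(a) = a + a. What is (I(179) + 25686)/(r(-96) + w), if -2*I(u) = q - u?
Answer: 549/104 ≈ 5.2788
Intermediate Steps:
r(a) = 16*a/3 (r(a) = 8*(a + a)/3 = 8*(2*a)/3 = 16*a/3)
w = 5400 (w = (5*60)*18 = 300*18 = 5400)
q = -55 (q = -20 - 35 = -55)
I(u) = 55/2 + u/2 (I(u) = -(-55 - u)/2 = 55/2 + u/2)
(I(179) + 25686)/(r(-96) + w) = ((55/2 + (½)*179) + 25686)/((16/3)*(-96) + 5400) = ((55/2 + 179/2) + 25686)/(-512 + 5400) = (117 + 25686)/4888 = 25803*(1/4888) = 549/104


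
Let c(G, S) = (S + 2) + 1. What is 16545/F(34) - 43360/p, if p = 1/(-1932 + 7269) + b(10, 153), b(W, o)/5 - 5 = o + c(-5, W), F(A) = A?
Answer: 528352080/1212083 ≈ 435.90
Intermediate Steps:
c(G, S) = 3 + S (c(G, S) = (2 + S) + 1 = 3 + S)
b(W, o) = 40 + 5*W + 5*o (b(W, o) = 25 + 5*(o + (3 + W)) = 25 + 5*(3 + W + o) = 25 + (15 + 5*W + 5*o) = 40 + 5*W + 5*o)
p = 4563136/5337 (p = 1/(-1932 + 7269) + (40 + 5*10 + 5*153) = 1/5337 + (40 + 50 + 765) = 1/5337 + 855 = 4563136/5337 ≈ 855.00)
16545/F(34) - 43360/p = 16545/34 - 43360/4563136/5337 = 16545*(1/34) - 43360*5337/4563136 = 16545/34 - 7231635/142598 = 528352080/1212083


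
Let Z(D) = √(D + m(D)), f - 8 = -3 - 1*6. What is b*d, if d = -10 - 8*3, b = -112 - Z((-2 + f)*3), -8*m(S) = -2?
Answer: 3808 + 17*I*√35 ≈ 3808.0 + 100.57*I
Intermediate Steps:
m(S) = ¼ (m(S) = -⅛*(-2) = ¼)
f = -1 (f = 8 + (-3 - 1*6) = 8 + (-3 - 6) = 8 - 9 = -1)
Z(D) = √(¼ + D) (Z(D) = √(D + ¼) = √(¼ + D))
b = -112 - I*√35/2 (b = -112 - √(1 + 4*((-2 - 1)*3))/2 = -112 - √(1 + 4*(-3*3))/2 = -112 - √(1 + 4*(-9))/2 = -112 - √(1 - 36)/2 = -112 - √(-35)/2 = -112 - I*√35/2 ≈ -112.0 - 2.958*I)
d = -34 (d = -10 - 24 = -34)
b*d = (-112 - I*√35/2)*(-34) = 3808 + 17*I*√35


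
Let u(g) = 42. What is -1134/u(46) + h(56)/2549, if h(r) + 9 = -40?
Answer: -68872/2549 ≈ -27.019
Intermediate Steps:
h(r) = -49 (h(r) = -9 - 40 = -49)
-1134/u(46) + h(56)/2549 = -1134/42 - 49/2549 = -1134*1/42 - 49*1/2549 = -27 - 49/2549 = -68872/2549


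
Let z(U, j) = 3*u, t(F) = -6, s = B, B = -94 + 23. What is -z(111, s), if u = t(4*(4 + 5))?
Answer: 18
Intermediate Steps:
B = -71
s = -71
u = -6
z(U, j) = -18 (z(U, j) = 3*(-6) = -18)
-z(111, s) = -1*(-18) = 18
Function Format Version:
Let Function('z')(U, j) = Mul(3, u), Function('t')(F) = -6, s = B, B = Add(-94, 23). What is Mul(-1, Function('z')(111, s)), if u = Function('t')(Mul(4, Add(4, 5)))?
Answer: 18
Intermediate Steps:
B = -71
s = -71
u = -6
Function('z')(U, j) = -18 (Function('z')(U, j) = Mul(3, -6) = -18)
Mul(-1, Function('z')(111, s)) = Mul(-1, -18) = 18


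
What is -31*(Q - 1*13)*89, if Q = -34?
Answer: 129673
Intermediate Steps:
-31*(Q - 1*13)*89 = -31*(-34 - 1*13)*89 = -31*(-34 - 13)*89 = -31*(-47)*89 = 1457*89 = 129673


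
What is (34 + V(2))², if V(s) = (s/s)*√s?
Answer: (34 + √2)² ≈ 1254.2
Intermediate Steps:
V(s) = √s (V(s) = 1*√s = √s)
(34 + V(2))² = (34 + √2)²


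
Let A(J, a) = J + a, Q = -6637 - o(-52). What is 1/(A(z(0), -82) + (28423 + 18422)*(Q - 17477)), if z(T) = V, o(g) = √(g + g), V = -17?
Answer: I/(9*(-125513381*I + 10410*√26)) ≈ -8.8525e-10 + 3.7438e-13*I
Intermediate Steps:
o(g) = √2*√g (o(g) = √(2*g) = √2*√g)
z(T) = -17
Q = -6637 - 2*I*√26 (Q = -6637 - √2*√(-52) = -6637 - √2*2*I*√13 = -6637 - 2*I*√26 ≈ -6637.0 - 10.198*I)
1/(A(z(0), -82) + (28423 + 18422)*(Q - 17477)) = 1/((-17 - 82) + (28423 + 18422)*((-6637 - 2*I*√26) - 17477)) = 1/(-99 + 46845*(-24114 - 2*I*√26)) = 1/(-99 + (-1129620330 - 93690*I*√26)) = 1/(-1129620429 - 93690*I*√26)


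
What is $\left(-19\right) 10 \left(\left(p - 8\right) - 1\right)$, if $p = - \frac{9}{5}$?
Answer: $2052$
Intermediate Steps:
$p = - \frac{9}{5}$ ($p = \left(-9\right) \frac{1}{5} = - \frac{9}{5} \approx -1.8$)
$\left(-19\right) 10 \left(\left(p - 8\right) - 1\right) = \left(-19\right) 10 \left(\left(- \frac{9}{5} - 8\right) - 1\right) = - 190 \left(- \frac{49}{5} - 1\right) = \left(-190\right) \left(- \frac{54}{5}\right) = 2052$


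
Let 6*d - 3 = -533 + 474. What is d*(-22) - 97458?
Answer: -291758/3 ≈ -97253.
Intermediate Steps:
d = -28/3 (d = ½ + (-533 + 474)/6 = ½ + (⅙)*(-59) = ½ - 59/6 = -28/3 ≈ -9.3333)
d*(-22) - 97458 = -28/3*(-22) - 97458 = 616/3 - 97458 = -291758/3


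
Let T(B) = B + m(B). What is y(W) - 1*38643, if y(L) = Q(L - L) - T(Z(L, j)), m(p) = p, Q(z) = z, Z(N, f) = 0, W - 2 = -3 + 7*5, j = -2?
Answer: -38643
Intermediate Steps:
W = 34 (W = 2 + (-3 + 7*5) = 2 + (-3 + 35) = 2 + 32 = 34)
T(B) = 2*B (T(B) = B + B = 2*B)
y(L) = 0 (y(L) = (L - L) - 2*0 = 0 - 1*0 = 0 + 0 = 0)
y(W) - 1*38643 = 0 - 1*38643 = 0 - 38643 = -38643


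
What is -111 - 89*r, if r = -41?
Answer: 3538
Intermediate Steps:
-111 - 89*r = -111 - 89*(-41) = -111 + 3649 = 3538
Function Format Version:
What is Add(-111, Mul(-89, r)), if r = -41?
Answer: 3538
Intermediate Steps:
Add(-111, Mul(-89, r)) = Add(-111, Mul(-89, -41)) = Add(-111, 3649) = 3538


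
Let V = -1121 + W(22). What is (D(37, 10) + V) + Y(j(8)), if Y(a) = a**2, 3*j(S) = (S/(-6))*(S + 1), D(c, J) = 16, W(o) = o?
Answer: -1067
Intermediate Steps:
j(S) = -S*(1 + S)/18 (j(S) = ((S/(-6))*(S + 1))/3 = ((S*(-1/6))*(1 + S))/3 = ((-S/6)*(1 + S))/3 = (-S*(1 + S)/6)/3 = -S*(1 + S)/18)
V = -1099 (V = -1121 + 22 = -1099)
(D(37, 10) + V) + Y(j(8)) = (16 - 1099) + (-1/18*8*(1 + 8))**2 = -1083 + (-1/18*8*9)**2 = -1083 + (-4)**2 = -1083 + 16 = -1067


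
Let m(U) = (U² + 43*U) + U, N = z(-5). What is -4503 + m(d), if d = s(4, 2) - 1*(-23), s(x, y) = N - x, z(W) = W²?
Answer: -631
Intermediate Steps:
N = 25 (N = (-5)² = 25)
s(x, y) = 25 - x
d = 44 (d = (25 - 1*4) - 1*(-23) = (25 - 4) + 23 = 21 + 23 = 44)
m(U) = U² + 44*U
-4503 + m(d) = -4503 + 44*(44 + 44) = -4503 + 44*88 = -4503 + 3872 = -631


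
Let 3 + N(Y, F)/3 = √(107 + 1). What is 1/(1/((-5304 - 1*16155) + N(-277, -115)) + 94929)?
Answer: 43750312860840/4153173447528744589 + 18*√3/4153173447528744589 ≈ 1.0534e-5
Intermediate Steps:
N(Y, F) = -9 + 18*√3 (N(Y, F) = -9 + 3*√(107 + 1) = -9 + 3*√108 = -9 + 3*(6*√3) = -9 + 18*√3)
1/(1/((-5304 - 1*16155) + N(-277, -115)) + 94929) = 1/(1/((-5304 - 1*16155) + (-9 + 18*√3)) + 94929) = 1/(1/((-5304 - 16155) + (-9 + 18*√3)) + 94929) = 1/(1/(-21459 + (-9 + 18*√3)) + 94929) = 1/(1/(-21468 + 18*√3) + 94929) = 1/(94929 + 1/(-21468 + 18*√3))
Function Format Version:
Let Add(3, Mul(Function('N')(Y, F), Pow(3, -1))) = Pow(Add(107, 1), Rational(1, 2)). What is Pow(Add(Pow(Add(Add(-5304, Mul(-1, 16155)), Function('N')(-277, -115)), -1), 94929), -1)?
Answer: Add(Rational(43750312860840, 4153173447528744589), Mul(Rational(18, 4153173447528744589), Pow(3, Rational(1, 2)))) ≈ 1.0534e-5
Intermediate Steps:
Function('N')(Y, F) = Add(-9, Mul(18, Pow(3, Rational(1, 2)))) (Function('N')(Y, F) = Add(-9, Mul(3, Pow(Add(107, 1), Rational(1, 2)))) = Add(-9, Mul(3, Pow(108, Rational(1, 2)))) = Add(-9, Mul(3, Mul(6, Pow(3, Rational(1, 2))))) = Add(-9, Mul(18, Pow(3, Rational(1, 2)))))
Pow(Add(Pow(Add(Add(-5304, Mul(-1, 16155)), Function('N')(-277, -115)), -1), 94929), -1) = Pow(Add(Pow(Add(Add(-5304, Mul(-1, 16155)), Add(-9, Mul(18, Pow(3, Rational(1, 2))))), -1), 94929), -1) = Pow(Add(Pow(Add(Add(-5304, -16155), Add(-9, Mul(18, Pow(3, Rational(1, 2))))), -1), 94929), -1) = Pow(Add(Pow(Add(-21459, Add(-9, Mul(18, Pow(3, Rational(1, 2))))), -1), 94929), -1) = Pow(Add(Pow(Add(-21468, Mul(18, Pow(3, Rational(1, 2)))), -1), 94929), -1) = Pow(Add(94929, Pow(Add(-21468, Mul(18, Pow(3, Rational(1, 2)))), -1)), -1)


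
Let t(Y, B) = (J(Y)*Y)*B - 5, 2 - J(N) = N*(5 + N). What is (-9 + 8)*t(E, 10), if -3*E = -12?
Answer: 1365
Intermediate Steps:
J(N) = 2 - N*(5 + N)
E = 4 (E = -1/3*(-12) = 4)
t(Y, B) = -5 + B*Y*(2 - Y**2 - 5*Y) (t(Y, B) = ((2 - Y**2 - 5*Y)*Y)*B - 5 = (Y*(2 - Y**2 - 5*Y))*B - 5 = B*Y*(2 - Y**2 - 5*Y) - 5 = -5 + B*Y*(2 - Y**2 - 5*Y))
(-9 + 8)*t(E, 10) = (-9 + 8)*(-5 - 1*10*4*(-2 + 4**2 + 5*4)) = -(-5 - 1*10*4*(-2 + 16 + 20)) = -(-5 - 1*10*4*34) = -(-5 - 1360) = -1*(-1365) = 1365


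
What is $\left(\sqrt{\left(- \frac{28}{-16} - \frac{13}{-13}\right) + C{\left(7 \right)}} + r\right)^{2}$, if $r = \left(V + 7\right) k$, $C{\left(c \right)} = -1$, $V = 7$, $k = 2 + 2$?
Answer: $\frac{\left(112 + \sqrt{7}\right)^{2}}{4} \approx 3285.9$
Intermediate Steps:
$k = 4$
$r = 56$ ($r = \left(7 + 7\right) 4 = 14 \cdot 4 = 56$)
$\left(\sqrt{\left(- \frac{28}{-16} - \frac{13}{-13}\right) + C{\left(7 \right)}} + r\right)^{2} = \left(\sqrt{\left(- \frac{28}{-16} - \frac{13}{-13}\right) - 1} + 56\right)^{2} = \left(\sqrt{\left(\left(-28\right) \left(- \frac{1}{16}\right) - -1\right) - 1} + 56\right)^{2} = \left(\sqrt{\left(\frac{7}{4} + 1\right) - 1} + 56\right)^{2} = \left(\sqrt{\frac{11}{4} - 1} + 56\right)^{2} = \left(\sqrt{\frac{7}{4}} + 56\right)^{2} = \left(\frac{\sqrt{7}}{2} + 56\right)^{2} = \left(56 + \frac{\sqrt{7}}{2}\right)^{2}$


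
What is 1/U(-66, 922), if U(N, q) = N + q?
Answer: 1/856 ≈ 0.0011682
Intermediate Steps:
1/U(-66, 922) = 1/(-66 + 922) = 1/856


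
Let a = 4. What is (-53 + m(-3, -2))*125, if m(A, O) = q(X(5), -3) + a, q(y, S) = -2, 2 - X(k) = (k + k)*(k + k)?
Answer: -6375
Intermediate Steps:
X(k) = 2 - 4*k² (X(k) = 2 - (k + k)*(k + k) = 2 - 2*k*2*k = 2 - 4*k²)
m(A, O) = 2 (m(A, O) = -2 + 4 = 2)
(-53 + m(-3, -2))*125 = (-53 + 2)*125 = -51*125 = -6375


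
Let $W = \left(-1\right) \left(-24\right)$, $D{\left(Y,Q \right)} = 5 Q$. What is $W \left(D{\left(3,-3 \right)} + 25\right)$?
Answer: $240$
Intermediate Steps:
$W = 24$
$W \left(D{\left(3,-3 \right)} + 25\right) = 24 \left(5 \left(-3\right) + 25\right) = 24 \left(-15 + 25\right) = 24 \cdot 10 = 240$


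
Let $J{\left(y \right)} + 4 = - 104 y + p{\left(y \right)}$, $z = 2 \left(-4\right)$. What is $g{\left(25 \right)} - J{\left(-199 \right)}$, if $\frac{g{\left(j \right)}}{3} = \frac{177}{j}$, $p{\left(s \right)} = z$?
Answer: $- \frac{516569}{25} \approx -20663.0$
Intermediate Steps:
$z = -8$
$p{\left(s \right)} = -8$
$g{\left(j \right)} = \frac{531}{j}$ ($g{\left(j \right)} = 3 \frac{177}{j} = \frac{531}{j}$)
$J{\left(y \right)} = -12 - 104 y$ ($J{\left(y \right)} = -4 - \left(8 + 104 y\right) = -12 - 104 y$)
$g{\left(25 \right)} - J{\left(-199 \right)} = \frac{531}{25} - \left(-12 - -20696\right) = 531 \cdot \frac{1}{25} - \left(-12 + 20696\right) = \frac{531}{25} - 20684 = - \frac{516569}{25}$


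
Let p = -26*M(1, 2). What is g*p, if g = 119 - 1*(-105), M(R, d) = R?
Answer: -5824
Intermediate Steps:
g = 224 (g = 119 + 105 = 224)
p = -26 (p = -26*1 = -26)
g*p = 224*(-26) = -5824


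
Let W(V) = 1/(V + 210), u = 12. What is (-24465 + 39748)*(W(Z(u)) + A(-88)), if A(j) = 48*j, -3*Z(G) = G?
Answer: -13298395469/206 ≈ -6.4555e+7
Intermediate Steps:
Z(G) = -G/3
W(V) = 1/(210 + V)
(-24465 + 39748)*(W(Z(u)) + A(-88)) = (-24465 + 39748)*(1/(210 - ⅓*12) + 48*(-88)) = 15283*(1/(210 - 4) - 4224) = 15283*(1/206 - 4224) = 15283*(-870143/206) = -13298395469/206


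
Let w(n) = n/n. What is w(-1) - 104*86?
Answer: -8943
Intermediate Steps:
w(n) = 1
w(-1) - 104*86 = 1 - 104*86 = 1 - 8944 = -8943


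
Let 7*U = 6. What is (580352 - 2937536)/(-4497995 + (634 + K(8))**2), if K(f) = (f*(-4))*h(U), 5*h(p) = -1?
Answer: 58929600/102197071 ≈ 0.57663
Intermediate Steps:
U = 6/7 (U = (1/7)*6 = 6/7 ≈ 0.85714)
h(p) = -1/5 (h(p) = (1/5)*(-1) = -1/5)
K(f) = 4*f/5 (K(f) = (f*(-4))*(-1/5) = -4*f*(-1/5) = 4*f/5)
(580352 - 2937536)/(-4497995 + (634 + K(8))**2) = (580352 - 2937536)/(-4497995 + (634 + (4/5)*8)**2) = -2357184/(-4497995 + (634 + 32/5)**2) = -2357184/(-4497995 + (3202/5)**2) = -2357184/(-4497995 + 10252804/25) = -2357184/(-102197071/25) = -2357184*(-25/102197071) = 58929600/102197071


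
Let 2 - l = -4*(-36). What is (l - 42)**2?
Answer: 33856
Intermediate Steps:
l = -142 (l = 2 - (-4)*(-36) = 2 - 1*144 = 2 - 144 = -142)
(l - 42)**2 = (-142 - 42)**2 = (-184)**2 = 33856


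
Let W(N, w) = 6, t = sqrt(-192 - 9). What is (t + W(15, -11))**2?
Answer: (6 + I*sqrt(201))**2 ≈ -165.0 + 170.13*I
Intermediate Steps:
t = I*sqrt(201) (t = sqrt(-201) = I*sqrt(201) ≈ 14.177*I)
(t + W(15, -11))**2 = (I*sqrt(201) + 6)**2 = (6 + I*sqrt(201))**2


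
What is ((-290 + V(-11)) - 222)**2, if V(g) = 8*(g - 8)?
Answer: 440896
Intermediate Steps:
V(g) = -64 + 8*g (V(g) = 8*(-8 + g) = -64 + 8*g)
((-290 + V(-11)) - 222)**2 = ((-290 + (-64 + 8*(-11))) - 222)**2 = ((-290 + (-64 - 88)) - 222)**2 = ((-290 - 152) - 222)**2 = (-442 - 222)**2 = (-664)**2 = 440896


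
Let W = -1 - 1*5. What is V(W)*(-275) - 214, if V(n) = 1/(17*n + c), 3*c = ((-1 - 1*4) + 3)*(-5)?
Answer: -62519/296 ≈ -211.21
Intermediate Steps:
W = -6 (W = -1 - 5 = -6)
c = 10/3 (c = (((-1 - 1*4) + 3)*(-5))/3 = (((-1 - 4) + 3)*(-5))/3 = ((-5 + 3)*(-5))/3 = (-2*(-5))/3 = (⅓)*10 = 10/3 ≈ 3.3333)
V(n) = 1/(10/3 + 17*n) (V(n) = 1/(17*n + 10/3) = 1/(10/3 + 17*n))
V(W)*(-275) - 214 = (3/(10 + 51*(-6)))*(-275) - 214 = (3/(10 - 306))*(-275) - 214 = (3/(-296))*(-275) - 214 = (3*(-1/296))*(-275) - 214 = -3/296*(-275) - 214 = 825/296 - 214 = -62519/296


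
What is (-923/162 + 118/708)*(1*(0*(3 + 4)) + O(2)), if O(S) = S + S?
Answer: -1792/81 ≈ -22.123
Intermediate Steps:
O(S) = 2*S
(-923/162 + 118/708)*(1*(0*(3 + 4)) + O(2)) = (-923/162 + 118/708)*(1*(0*(3 + 4)) + 2*2) = (-923*1/162 + 118*(1/708))*(1*(0*7) + 4) = (-923/162 + 1/6)*(1*0 + 4) = -448*(0 + 4)/81 = -448/81*4 = -1792/81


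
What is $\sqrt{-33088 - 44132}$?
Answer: $6 i \sqrt{2145} \approx 277.88 i$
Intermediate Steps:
$\sqrt{-33088 - 44132} = \sqrt{-77220} = 6 i \sqrt{2145}$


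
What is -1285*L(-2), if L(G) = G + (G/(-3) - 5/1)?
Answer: 24415/3 ≈ 8138.3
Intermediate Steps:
L(G) = -5 + 2*G/3 (L(G) = G + (G*(-1/3) - 5*1) = G + (-G/3 - 5) = G + (-5 - G/3) = -5 + 2*G/3)
-1285*L(-2) = -1285*(-5 + (2/3)*(-2)) = -1285*(-5 - 4/3) = -1285*(-19/3) = 24415/3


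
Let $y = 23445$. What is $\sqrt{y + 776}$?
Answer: $\sqrt{24221} \approx 155.63$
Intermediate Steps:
$\sqrt{y + 776} = \sqrt{23445 + 776} = \sqrt{24221}$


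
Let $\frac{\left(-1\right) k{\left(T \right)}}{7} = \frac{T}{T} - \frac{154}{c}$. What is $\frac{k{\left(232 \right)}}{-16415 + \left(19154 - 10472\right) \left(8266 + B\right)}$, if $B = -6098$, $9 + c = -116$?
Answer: $- \frac{1953}{2350770125} \approx -8.3079 \cdot 10^{-7}$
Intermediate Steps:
$c = -125$ ($c = -9 - 116 = -125$)
$k{\left(T \right)} = - \frac{1953}{125}$ ($k{\left(T \right)} = - 7 \left(\frac{T}{T} - \frac{154}{-125}\right) = - 7 \left(1 - - \frac{154}{125}\right) = - 7 \left(1 + \frac{154}{125}\right) = \left(-7\right) \frac{279}{125} = - \frac{1953}{125}$)
$\frac{k{\left(232 \right)}}{-16415 + \left(19154 - 10472\right) \left(8266 + B\right)} = - \frac{1953}{125 \left(-16415 + \left(19154 - 10472\right) \left(8266 - 6098\right)\right)} = - \frac{1953}{125 \left(-16415 + 8682 \cdot 2168\right)} = - \frac{1953}{125 \left(-16415 + 18822576\right)} = - \frac{1953}{125 \cdot 18806161} = \left(- \frac{1953}{125}\right) \frac{1}{18806161} = - \frac{1953}{2350770125}$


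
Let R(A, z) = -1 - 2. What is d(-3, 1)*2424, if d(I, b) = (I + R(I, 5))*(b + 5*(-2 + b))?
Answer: 58176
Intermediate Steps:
R(A, z) = -3
d(I, b) = (-10 + 6*b)*(-3 + I) (d(I, b) = (I - 3)*(b + 5*(-2 + b)) = (-3 + I)*(b + (-10 + 5*b)) = (-3 + I)*(-10 + 6*b) = (-10 + 6*b)*(-3 + I))
d(-3, 1)*2424 = (30 - 18*1 - 10*(-3) + 6*(-3)*1)*2424 = (30 - 18 + 30 - 18)*2424 = 24*2424 = 58176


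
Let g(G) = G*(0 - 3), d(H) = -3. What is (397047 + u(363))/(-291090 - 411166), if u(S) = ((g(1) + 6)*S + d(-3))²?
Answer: -1576443/702256 ≈ -2.2448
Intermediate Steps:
g(G) = -3*G (g(G) = G*(-3) = -3*G)
u(S) = (-3 + 3*S)² (u(S) = ((-3*1 + 6)*S - 3)² = ((-3 + 6)*S - 3)² = (3*S - 3)² = (-3 + 3*S)²)
(397047 + u(363))/(-291090 - 411166) = (397047 + 9*(-1 + 363)²)/(-291090 - 411166) = (397047 + 9*362²)/(-702256) = (397047 + 9*131044)*(-1/702256) = (397047 + 1179396)*(-1/702256) = 1576443*(-1/702256) = -1576443/702256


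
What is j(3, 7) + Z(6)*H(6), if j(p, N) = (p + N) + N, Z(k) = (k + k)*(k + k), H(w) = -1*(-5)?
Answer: 737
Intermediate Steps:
H(w) = 5
Z(k) = 4*k² (Z(k) = (2*k)*(2*k) = 4*k²)
j(p, N) = p + 2*N (j(p, N) = (N + p) + N = p + 2*N)
j(3, 7) + Z(6)*H(6) = (3 + 2*7) + (4*6²)*5 = (3 + 14) + (4*36)*5 = 17 + 144*5 = 17 + 720 = 737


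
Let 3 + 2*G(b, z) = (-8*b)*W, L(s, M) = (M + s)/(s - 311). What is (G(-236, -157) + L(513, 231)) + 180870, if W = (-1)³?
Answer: 36345493/202 ≈ 1.7993e+5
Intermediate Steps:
W = -1
L(s, M) = (M + s)/(-311 + s)
G(b, z) = -3/2 + 4*b (G(b, z) = -3/2 + (-8*b*(-1))/2 = -3/2 + (8*b)/2 = -3/2 + 4*b)
(G(-236, -157) + L(513, 231)) + 180870 = ((-3/2 + 4*(-236)) + (231 + 513)/(-311 + 513)) + 180870 = ((-3/2 - 944) + 744/202) + 180870 = (-1891/2 + (1/202)*744) + 180870 = (-1891/2 + 372/101) + 180870 = -190247/202 + 180870 = 36345493/202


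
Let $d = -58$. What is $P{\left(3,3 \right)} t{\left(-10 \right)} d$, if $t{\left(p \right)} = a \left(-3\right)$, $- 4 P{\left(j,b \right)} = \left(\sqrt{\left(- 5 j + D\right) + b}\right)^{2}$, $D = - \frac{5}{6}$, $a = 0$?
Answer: $0$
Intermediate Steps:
$D = - \frac{5}{6}$ ($D = \left(-5\right) \frac{1}{6} = - \frac{5}{6} \approx -0.83333$)
$P{\left(j,b \right)} = \frac{5}{24} - \frac{b}{4} + \frac{5 j}{4}$ ($P{\left(j,b \right)} = - \frac{\left(\sqrt{\left(- 5 j - \frac{5}{6}\right) + b}\right)^{2}}{4} = - \frac{\left(\sqrt{\left(- \frac{5}{6} - 5 j\right) + b}\right)^{2}}{4} = - \frac{\left(\sqrt{- \frac{5}{6} + b - 5 j}\right)^{2}}{4} = - \frac{- \frac{5}{6} + b - 5 j}{4} = \frac{5}{24} - \frac{b}{4} + \frac{5 j}{4}$)
$t{\left(p \right)} = 0$ ($t{\left(p \right)} = 0 \left(-3\right) = 0$)
$P{\left(3,3 \right)} t{\left(-10 \right)} d = \left(\frac{5}{24} - \frac{3}{4} + \frac{5}{4} \cdot 3\right) 0 \left(-58\right) = \left(\frac{5}{24} - \frac{3}{4} + \frac{15}{4}\right) 0 \left(-58\right) = \frac{77}{24} \cdot 0 \left(-58\right) = 0 \left(-58\right) = 0$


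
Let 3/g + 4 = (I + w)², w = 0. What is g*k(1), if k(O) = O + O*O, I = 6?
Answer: 3/16 ≈ 0.18750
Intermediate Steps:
k(O) = O + O²
g = 3/32 (g = 3/(-4 + (6 + 0)²) = 3/(-4 + 6²) = 3/(-4 + 36) = 3/32 ≈ 0.093750)
g*k(1) = 3*(1*(1 + 1))/32 = 3*(1*2)/32 = (3/32)*2 = 3/16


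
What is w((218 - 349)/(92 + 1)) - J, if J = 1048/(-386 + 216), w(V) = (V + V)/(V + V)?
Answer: 609/85 ≈ 7.1647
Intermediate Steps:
w(V) = 1 (w(V) = (2*V)/((2*V)) = (2*V)*(1/(2*V)) = 1)
J = -524/85 (J = 1048/(-170) = 1048*(-1/170) = -524/85 ≈ -6.1647)
w((218 - 349)/(92 + 1)) - J = 1 - 1*(-524/85) = 1 + 524/85 = 609/85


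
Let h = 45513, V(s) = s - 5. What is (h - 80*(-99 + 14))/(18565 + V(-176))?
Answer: 52313/18384 ≈ 2.8456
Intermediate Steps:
V(s) = -5 + s
(h - 80*(-99 + 14))/(18565 + V(-176)) = (45513 - 80*(-99 + 14))/(18565 + (-5 - 176)) = (45513 - 80*(-85))/(18565 - 181) = (45513 + 6800)/18384 = 52313*(1/18384) = 52313/18384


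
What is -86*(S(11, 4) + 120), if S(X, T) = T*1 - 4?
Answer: -10320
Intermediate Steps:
S(X, T) = -4 + T (S(X, T) = T - 4 = -4 + T)
-86*(S(11, 4) + 120) = -86*((-4 + 4) + 120) = -86*(0 + 120) = -86*120 = -10320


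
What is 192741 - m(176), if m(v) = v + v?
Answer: 192389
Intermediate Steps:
m(v) = 2*v
192741 - m(176) = 192741 - 2*176 = 192741 - 1*352 = 192741 - 352 = 192389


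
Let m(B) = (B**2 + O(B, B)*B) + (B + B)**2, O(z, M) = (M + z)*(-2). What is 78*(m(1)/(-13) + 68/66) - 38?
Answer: 400/11 ≈ 36.364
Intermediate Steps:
O(z, M) = -2*M - 2*z
m(B) = B**2 (m(B) = (B**2 + (-2*B - 2*B)*B) + (B + B)**2 = (B**2 + (-4*B)*B) + (2*B)**2 = (B**2 - 4*B**2) + 4*B**2 = -3*B**2 + 4*B**2 = B**2)
78*(m(1)/(-13) + 68/66) - 38 = 78*(1**2/(-13) + 68/66) - 38 = 78*(1*(-1/13) + 68*(1/66)) - 38 = 78*(-1/13 + 34/33) - 38 = 78*(409/429) - 38 = 818/11 - 38 = 400/11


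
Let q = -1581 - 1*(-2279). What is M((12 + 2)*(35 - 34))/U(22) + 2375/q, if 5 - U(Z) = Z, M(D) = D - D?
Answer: 2375/698 ≈ 3.4026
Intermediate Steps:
M(D) = 0
U(Z) = 5 - Z
q = 698 (q = -1581 + 2279 = 698)
M((12 + 2)*(35 - 34))/U(22) + 2375/q = 0/(5 - 1*22) + 2375/698 = 0/(5 - 22) + 2375*(1/698) = 0/(-17) + 2375/698 = 0*(-1/17) + 2375/698 = 0 + 2375/698 = 2375/698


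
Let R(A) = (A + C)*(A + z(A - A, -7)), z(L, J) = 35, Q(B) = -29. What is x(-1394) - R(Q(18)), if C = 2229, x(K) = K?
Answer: -14594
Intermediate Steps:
R(A) = (35 + A)*(2229 + A) (R(A) = (A + 2229)*(A + 35) = (2229 + A)*(35 + A) = (35 + A)*(2229 + A))
x(-1394) - R(Q(18)) = -1394 - (78015 + (-29)² + 2264*(-29)) = -1394 - (78015 + 841 - 65656) = -1394 - 1*13200 = -1394 - 13200 = -14594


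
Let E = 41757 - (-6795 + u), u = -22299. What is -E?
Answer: -70851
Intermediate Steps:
E = 70851 (E = 41757 - (-6795 - 22299) = 41757 - 1*(-29094) = 41757 + 29094 = 70851)
-E = -1*70851 = -70851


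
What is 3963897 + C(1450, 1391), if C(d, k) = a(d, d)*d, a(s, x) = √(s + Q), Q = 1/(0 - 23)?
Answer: 3963897 + 1450*√767027/23 ≈ 4.0191e+6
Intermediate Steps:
Q = -1/23 (Q = 1/(-23) = -1/23 ≈ -0.043478)
a(s, x) = √(-1/23 + s) (a(s, x) = √(s - 1/23) = √(-1/23 + s))
C(d, k) = d*√(-23 + 529*d)/23 (C(d, k) = (√(-23 + 529*d)/23)*d = d*√(-23 + 529*d)/23)
3963897 + C(1450, 1391) = 3963897 + (1/23)*1450*√(-23 + 529*1450) = 3963897 + (1/23)*1450*√(-23 + 767050) = 3963897 + (1/23)*1450*√767027 = 3963897 + 1450*√767027/23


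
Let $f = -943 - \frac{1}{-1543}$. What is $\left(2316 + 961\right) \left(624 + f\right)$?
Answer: $- \frac{1612991832}{1543} \approx -1.0454 \cdot 10^{6}$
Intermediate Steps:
$f = - \frac{1455048}{1543}$ ($f = -943 - - \frac{1}{1543} = -943 + \frac{1}{1543} = - \frac{1455048}{1543} \approx -943.0$)
$\left(2316 + 961\right) \left(624 + f\right) = \left(2316 + 961\right) \left(624 - \frac{1455048}{1543}\right) = 3277 \left(- \frac{492216}{1543}\right) = - \frac{1612991832}{1543}$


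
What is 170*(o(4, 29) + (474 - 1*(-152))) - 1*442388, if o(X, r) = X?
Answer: -335288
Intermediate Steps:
170*(o(4, 29) + (474 - 1*(-152))) - 1*442388 = 170*(4 + (474 - 1*(-152))) - 1*442388 = 170*(4 + (474 + 152)) - 442388 = 170*(4 + 626) - 442388 = 170*630 - 442388 = 107100 - 442388 = -335288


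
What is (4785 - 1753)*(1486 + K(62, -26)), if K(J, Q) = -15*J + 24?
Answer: 1758560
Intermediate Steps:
K(J, Q) = 24 - 15*J
(4785 - 1753)*(1486 + K(62, -26)) = (4785 - 1753)*(1486 + (24 - 15*62)) = 3032*(1486 + (24 - 930)) = 3032*(1486 - 906) = 3032*580 = 1758560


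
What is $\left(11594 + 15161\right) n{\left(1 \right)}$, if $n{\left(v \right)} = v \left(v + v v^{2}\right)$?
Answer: $53510$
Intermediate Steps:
$n{\left(v \right)} = v \left(v + v^{3}\right)$
$\left(11594 + 15161\right) n{\left(1 \right)} = \left(11594 + 15161\right) \left(1^{2} + 1^{4}\right) = 26755 \left(1 + 1\right) = 26755 \cdot 2 = 53510$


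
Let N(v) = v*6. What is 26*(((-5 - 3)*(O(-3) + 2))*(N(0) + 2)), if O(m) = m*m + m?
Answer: -3328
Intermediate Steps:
O(m) = m + m**2 (O(m) = m**2 + m = m + m**2)
N(v) = 6*v
26*(((-5 - 3)*(O(-3) + 2))*(N(0) + 2)) = 26*(((-5 - 3)*(-3*(1 - 3) + 2))*(6*0 + 2)) = 26*((-8*(-3*(-2) + 2))*(0 + 2)) = 26*(-8*(6 + 2)*2) = 26*(-8*8*2) = 26*(-64*2) = 26*(-128) = -3328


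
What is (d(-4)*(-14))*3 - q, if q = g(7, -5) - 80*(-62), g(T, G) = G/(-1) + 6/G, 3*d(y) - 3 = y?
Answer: -24749/5 ≈ -4949.8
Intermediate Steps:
d(y) = 1 + y/3
g(T, G) = -G + 6/G (g(T, G) = G*(-1) + 6/G = -G + 6/G)
q = 24819/5 (q = (-1*(-5) + 6/(-5)) - 80*(-62) = (5 + 6*(-⅕)) + 4960 = (5 - 6/5) + 4960 = 19/5 + 4960 = 24819/5 ≈ 4963.8)
(d(-4)*(-14))*3 - q = ((1 + (⅓)*(-4))*(-14))*3 - 1*24819/5 = ((1 - 4/3)*(-14))*3 - 24819/5 = -⅓*(-14)*3 - 24819/5 = (14/3)*3 - 24819/5 = 14 - 24819/5 = -24749/5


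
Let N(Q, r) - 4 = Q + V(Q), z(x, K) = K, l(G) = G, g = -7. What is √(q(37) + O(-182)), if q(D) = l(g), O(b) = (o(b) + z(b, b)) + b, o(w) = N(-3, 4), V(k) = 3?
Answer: I*√367 ≈ 19.157*I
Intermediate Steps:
N(Q, r) = 7 + Q (N(Q, r) = 4 + (Q + 3) = 4 + (3 + Q) = 7 + Q)
o(w) = 4 (o(w) = 7 - 3 = 4)
O(b) = 4 + 2*b (O(b) = (4 + b) + b = 4 + 2*b)
q(D) = -7
√(q(37) + O(-182)) = √(-7 + (4 + 2*(-182))) = √(-7 + (4 - 364)) = √(-7 - 360) = √(-367) = I*√367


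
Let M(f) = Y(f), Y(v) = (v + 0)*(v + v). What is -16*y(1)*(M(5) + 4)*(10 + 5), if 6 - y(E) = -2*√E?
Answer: -103680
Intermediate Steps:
Y(v) = 2*v² (Y(v) = v*(2*v) = 2*v²)
M(f) = 2*f²
y(E) = 6 + 2*√E (y(E) = 6 - (-2)*√E = 6 + 2*√E)
-16*y(1)*(M(5) + 4)*(10 + 5) = -16*(6 + 2*√1)*(2*5² + 4)*(10 + 5) = -16*(6 + 2*1)*(2*25 + 4)*15 = -16*(6 + 2)*(50 + 4)*15 = -16*8*54*15 = -128*810 = -1*103680 = -103680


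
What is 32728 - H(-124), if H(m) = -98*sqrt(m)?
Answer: 32728 + 196*I*sqrt(31) ≈ 32728.0 + 1091.3*I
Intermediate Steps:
32728 - H(-124) = 32728 - (-98)*sqrt(-124) = 32728 - (-98)*2*I*sqrt(31) = 32728 - (-196)*I*sqrt(31) = 32728 + 196*I*sqrt(31)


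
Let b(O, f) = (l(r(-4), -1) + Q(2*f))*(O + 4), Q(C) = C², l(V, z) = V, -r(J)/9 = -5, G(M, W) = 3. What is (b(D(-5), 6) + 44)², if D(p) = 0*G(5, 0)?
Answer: 640000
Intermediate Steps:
r(J) = 45 (r(J) = -9*(-5) = 45)
D(p) = 0 (D(p) = 0*3 = 0)
b(O, f) = (4 + O)*(45 + 4*f²) (b(O, f) = (45 + (2*f)²)*(O + 4) = (45 + 4*f²)*(4 + O) = (4 + O)*(45 + 4*f²))
(b(D(-5), 6) + 44)² = ((180 + 16*6² + 45*0 + 4*0*6²) + 44)² = ((180 + 16*36 + 0 + 4*0*36) + 44)² = ((180 + 576 + 0 + 0) + 44)² = (756 + 44)² = 800² = 640000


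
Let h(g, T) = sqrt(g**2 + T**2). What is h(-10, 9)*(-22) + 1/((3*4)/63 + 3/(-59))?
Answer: 1239/173 - 22*sqrt(181) ≈ -288.82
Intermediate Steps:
h(g, T) = sqrt(T**2 + g**2)
h(-10, 9)*(-22) + 1/((3*4)/63 + 3/(-59)) = sqrt(9**2 + (-10)**2)*(-22) + 1/((3*4)/63 + 3/(-59)) = sqrt(81 + 100)*(-22) + 1/(12*(1/63) + 3*(-1/59)) = sqrt(181)*(-22) + 1/(4/21 - 3/59) = -22*sqrt(181) + 1/(173/1239) = -22*sqrt(181) + 1239/173 = 1239/173 - 22*sqrt(181)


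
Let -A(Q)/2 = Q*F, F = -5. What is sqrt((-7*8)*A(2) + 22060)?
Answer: 2*sqrt(5235) ≈ 144.71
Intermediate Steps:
A(Q) = 10*Q (A(Q) = -2*Q*(-5) = -(-10)*Q = 10*Q)
sqrt((-7*8)*A(2) + 22060) = sqrt((-7*8)*(10*2) + 22060) = sqrt(-56*20 + 22060) = sqrt(-1120 + 22060) = sqrt(20940) = 2*sqrt(5235)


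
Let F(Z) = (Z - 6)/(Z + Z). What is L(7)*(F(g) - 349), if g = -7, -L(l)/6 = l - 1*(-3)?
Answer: 146190/7 ≈ 20884.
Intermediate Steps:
L(l) = -18 - 6*l (L(l) = -6*(l - 1*(-3)) = -6*(l + 3) = -6*(3 + l) = -18 - 6*l)
F(Z) = (-6 + Z)/(2*Z) (F(Z) = (-6 + Z)/((2*Z)) = (-6 + Z)*(1/(2*Z)) = (-6 + Z)/(2*Z))
L(7)*(F(g) - 349) = (-18 - 6*7)*((1/2)*(-6 - 7)/(-7) - 349) = (-18 - 42)*((1/2)*(-1/7)*(-13) - 349) = -60*(13/14 - 349) = -60*(-4873/14) = 146190/7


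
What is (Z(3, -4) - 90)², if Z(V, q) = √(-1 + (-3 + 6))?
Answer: (90 - √2)² ≈ 7847.4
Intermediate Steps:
Z(V, q) = √2 (Z(V, q) = √(-1 + 3) = √2)
(Z(3, -4) - 90)² = (√2 - 90)² = (-90 + √2)²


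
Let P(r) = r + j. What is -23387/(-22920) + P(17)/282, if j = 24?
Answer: 418603/359080 ≈ 1.1658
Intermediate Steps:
P(r) = 24 + r (P(r) = r + 24 = 24 + r)
-23387/(-22920) + P(17)/282 = -23387/(-22920) + (24 + 17)/282 = -23387*(-1/22920) + 41*(1/282) = 23387/22920 + 41/282 = 418603/359080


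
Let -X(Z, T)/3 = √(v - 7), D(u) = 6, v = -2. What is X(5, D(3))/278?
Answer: -9*I/278 ≈ -0.032374*I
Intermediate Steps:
X(Z, T) = -9*I (X(Z, T) = -3*√(-2 - 7) = -9*I)
X(5, D(3))/278 = -9*I/278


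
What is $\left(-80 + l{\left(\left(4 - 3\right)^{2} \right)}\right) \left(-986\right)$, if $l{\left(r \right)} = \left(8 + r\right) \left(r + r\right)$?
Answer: $61132$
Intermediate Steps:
$l{\left(r \right)} = 2 r \left(8 + r\right)$ ($l{\left(r \right)} = \left(8 + r\right) 2 r = 2 r \left(8 + r\right)$)
$\left(-80 + l{\left(\left(4 - 3\right)^{2} \right)}\right) \left(-986\right) = \left(-80 + 2 \left(4 - 3\right)^{2} \left(8 + \left(4 - 3\right)^{2}\right)\right) \left(-986\right) = \left(-80 + 2 \cdot 1^{2} \left(8 + 1^{2}\right)\right) \left(-986\right) = \left(-80 + 2 \cdot 1 \left(8 + 1\right)\right) \left(-986\right) = \left(-80 + 2 \cdot 1 \cdot 9\right) \left(-986\right) = \left(-80 + 18\right) \left(-986\right) = \left(-62\right) \left(-986\right) = 61132$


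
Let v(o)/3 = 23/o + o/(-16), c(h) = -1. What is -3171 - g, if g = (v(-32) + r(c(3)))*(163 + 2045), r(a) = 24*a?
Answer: 41334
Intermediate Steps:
v(o) = 69/o - 3*o/16 (v(o) = 3*(23/o + o/(-16)) = 3*(23/o + o*(-1/16)) = 3*(23/o - o/16) = 69/o - 3*o/16)
g = -44505 (g = ((69/(-32) - 3/16*(-32)) + 24*(-1))*(163 + 2045) = ((69*(-1/32) + 6) - 24)*2208 = ((-69/32 + 6) - 24)*2208 = (123/32 - 24)*2208 = -645/32*2208 = -44505)
-3171 - g = -3171 - 1*(-44505) = -3171 + 44505 = 41334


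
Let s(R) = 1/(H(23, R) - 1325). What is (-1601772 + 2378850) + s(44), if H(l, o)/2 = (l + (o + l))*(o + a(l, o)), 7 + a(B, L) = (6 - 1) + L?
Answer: 10999539091/14155 ≈ 7.7708e+5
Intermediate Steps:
a(B, L) = -2 + L (a(B, L) = -7 + ((6 - 1) + L) = -7 + (5 + L) = -2 + L)
H(l, o) = 2*(-2 + 2*o)*(o + 2*l) (H(l, o) = 2*((l + (o + l))*(o + (-2 + o))) = 2*((l + (l + o))*(-2 + 2*o)) = 2*((o + 2*l)*(-2 + 2*o)) = 2*((-2 + 2*o)*(o + 2*l)) = 2*(-2 + 2*o)*(o + 2*l))
s(R) = 1/(-1509 + 4*R**2 + 180*R) (s(R) = 1/((-8*23 - 4*R + 4*R**2 + 8*23*R) - 1325) = 1/((-184 - 4*R + 4*R**2 + 184*R) - 1325) = 1/((-184 + 4*R**2 + 180*R) - 1325) = 1/(-1509 + 4*R**2 + 180*R))
(-1601772 + 2378850) + s(44) = (-1601772 + 2378850) + 1/(-1509 + 4*44**2 + 180*44) = 777078 + 1/(-1509 + 4*1936 + 7920) = 777078 + 1/(-1509 + 7744 + 7920) = 777078 + 1/14155 = 10999539091/14155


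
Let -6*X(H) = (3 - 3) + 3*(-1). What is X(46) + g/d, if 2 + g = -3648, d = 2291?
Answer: -5009/4582 ≈ -1.0932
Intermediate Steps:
g = -3650 (g = -2 - 3648 = -3650)
X(H) = ½ (X(H) = -((3 - 3) + 3*(-1))/6 = -(0 - 3)/6 = -⅙*(-3) = ½)
X(46) + g/d = ½ - 3650/2291 = -5009/4582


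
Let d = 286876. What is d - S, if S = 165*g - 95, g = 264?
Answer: 243411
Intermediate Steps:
S = 43465 (S = 165*264 - 95 = 43560 - 95 = 43465)
d - S = 286876 - 1*43465 = 286876 - 43465 = 243411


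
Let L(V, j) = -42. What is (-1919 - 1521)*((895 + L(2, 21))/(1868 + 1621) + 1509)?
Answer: -18114193760/3489 ≈ -5.1918e+6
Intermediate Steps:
(-1919 - 1521)*((895 + L(2, 21))/(1868 + 1621) + 1509) = (-1919 - 1521)*((895 - 42)/(1868 + 1621) + 1509) = -3440*(853/3489 + 1509) = -3440*5265754/3489 = -18114193760/3489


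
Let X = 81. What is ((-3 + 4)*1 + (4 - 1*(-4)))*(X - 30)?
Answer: 459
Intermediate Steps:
((-3 + 4)*1 + (4 - 1*(-4)))*(X - 30) = ((-3 + 4)*1 + (4 - 1*(-4)))*(81 - 30) = (1*1 + (4 + 4))*51 = (1 + 8)*51 = 9*51 = 459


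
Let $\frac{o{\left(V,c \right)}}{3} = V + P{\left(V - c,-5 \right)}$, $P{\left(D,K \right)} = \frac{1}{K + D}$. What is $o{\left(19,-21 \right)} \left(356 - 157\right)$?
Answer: $\frac{397602}{35} \approx 11360.0$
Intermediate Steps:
$P{\left(D,K \right)} = \frac{1}{D + K}$
$o{\left(V,c \right)} = 3 V + \frac{3}{-5 + V - c}$ ($o{\left(V,c \right)} = 3 \left(V + \frac{1}{\left(V - c\right) - 5}\right) = 3 \left(V + \frac{1}{-5 + V - c}\right) = 3 V + \frac{3}{-5 + V - c}$)
$o{\left(19,-21 \right)} \left(356 - 157\right) = \frac{3 \left(-1 + 19 \left(5 - 21 - 19\right)\right)}{5 - 21 - 19} \left(356 - 157\right) = \frac{3 \left(-1 + 19 \left(5 - 21 - 19\right)\right)}{5 - 21 - 19} \cdot 199 = \frac{3 \left(-1 + 19 \left(-35\right)\right)}{-35} \cdot 199 = 3 \left(- \frac{1}{35}\right) \left(-1 - 665\right) 199 = 3 \left(- \frac{1}{35}\right) \left(-666\right) 199 = \frac{1998}{35} \cdot 199 = \frac{397602}{35}$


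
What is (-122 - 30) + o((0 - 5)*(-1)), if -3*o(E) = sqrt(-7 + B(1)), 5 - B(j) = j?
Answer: -152 - I*sqrt(3)/3 ≈ -152.0 - 0.57735*I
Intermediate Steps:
B(j) = 5 - j
o(E) = -I*sqrt(3)/3 (o(E) = -sqrt(-7 + (5 - 1*1))/3 = -sqrt(-7 + (5 - 1))/3 = -sqrt(-7 + 4)/3 = -I*sqrt(3)/3)
(-122 - 30) + o((0 - 5)*(-1)) = (-122 - 30) - I*sqrt(3)/3 = -152 - I*sqrt(3)/3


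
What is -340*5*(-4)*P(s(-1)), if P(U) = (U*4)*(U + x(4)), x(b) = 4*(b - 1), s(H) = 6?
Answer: 2937600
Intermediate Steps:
x(b) = -4 + 4*b (x(b) = 4*(-1 + b) = -4 + 4*b)
P(U) = 4*U*(12 + U) (P(U) = (U*4)*(U + (-4 + 4*4)) = (4*U)*(U + (-4 + 16)) = (4*U)*(U + 12) = (4*U)*(12 + U) = 4*U*(12 + U))
-340*5*(-4)*P(s(-1)) = -340*5*(-4)*4*6*(12 + 6) = -(-6800)*4*6*18 = -(-6800)*432 = -340*(-8640) = 2937600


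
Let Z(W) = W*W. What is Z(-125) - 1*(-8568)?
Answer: 24193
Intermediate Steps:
Z(W) = W²
Z(-125) - 1*(-8568) = (-125)² - 1*(-8568) = 15625 + 8568 = 24193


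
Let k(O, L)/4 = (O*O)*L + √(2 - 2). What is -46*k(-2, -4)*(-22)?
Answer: -64768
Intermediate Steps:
k(O, L) = 4*L*O² (k(O, L) = 4*((O*O)*L + √(2 - 2)) = 4*(O²*L + √0) = 4*(L*O² + 0) = 4*(L*O²) = 4*L*O²)
-46*k(-2, -4)*(-22) = -184*(-4)*(-2)²*(-22) = -184*(-4)*4*(-22) = -46*(-64)*(-22) = 2944*(-22) = -64768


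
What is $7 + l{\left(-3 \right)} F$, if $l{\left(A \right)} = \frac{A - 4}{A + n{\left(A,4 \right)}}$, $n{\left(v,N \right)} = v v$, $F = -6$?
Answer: $14$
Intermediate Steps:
$n{\left(v,N \right)} = v^{2}$
$l{\left(A \right)} = \frac{-4 + A}{A + A^{2}}$ ($l{\left(A \right)} = \frac{A - 4}{A + A^{2}} = \frac{-4 + A}{A + A^{2}}$)
$7 + l{\left(-3 \right)} F = 7 + \frac{-4 - 3}{\left(-3\right) \left(1 - 3\right)} \left(-6\right) = 7 + \left(- \frac{1}{3}\right) \frac{1}{-2} \left(-7\right) \left(-6\right) = 7 + \left(- \frac{1}{3}\right) \left(- \frac{1}{2}\right) \left(-7\right) \left(-6\right) = 7 - -7 = 7 + 7 = 14$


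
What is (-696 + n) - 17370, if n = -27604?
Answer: -45670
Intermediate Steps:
(-696 + n) - 17370 = (-696 - 27604) - 17370 = -28300 - 17370 = -45670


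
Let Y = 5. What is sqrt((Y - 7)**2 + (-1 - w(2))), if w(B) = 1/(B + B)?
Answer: sqrt(11)/2 ≈ 1.6583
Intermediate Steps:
w(B) = 1/(2*B)
sqrt((Y - 7)**2 + (-1 - w(2))) = sqrt((5 - 7)**2 + (-1 - 1/(2*2))) = sqrt((-2)**2 + (-1 - 1/(2*2))) = sqrt(4 + (-1 - 1*1/4)) = sqrt(4 + (-1 - 1/4)) = sqrt(4 - 5/4) = sqrt(11/4) = sqrt(11)/2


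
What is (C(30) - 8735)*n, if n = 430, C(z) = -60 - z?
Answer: -3794750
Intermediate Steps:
(C(30) - 8735)*n = ((-60 - 1*30) - 8735)*430 = ((-60 - 30) - 8735)*430 = (-90 - 8735)*430 = -8825*430 = -3794750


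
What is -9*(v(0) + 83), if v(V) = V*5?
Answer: -747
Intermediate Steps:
v(V) = 5*V
-9*(v(0) + 83) = -9*(5*0 + 83) = -9*(0 + 83) = -9*83 = -747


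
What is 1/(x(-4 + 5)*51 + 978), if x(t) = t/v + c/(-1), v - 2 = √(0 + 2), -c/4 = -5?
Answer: -2/271 - 17*√2/813 ≈ -0.036952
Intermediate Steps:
c = 20 (c = -4*(-5) = 20)
v = 2 + √2 (v = 2 + √(0 + 2) = 2 + √2 ≈ 3.4142)
x(t) = -20 + t/(2 + √2) (x(t) = t/(2 + √2) + 20/(-1) = t/(2 + √2) + 20*(-1) = t/(2 + √2) - 20 = -20 + t/(2 + √2))
1/(x(-4 + 5)*51 + 978) = 1/((-20 + (-4 + 5) - (-4 + 5)*√2/2)*51 + 978) = 1/((-20 + 1 - ½*1*√2)*51 + 978) = 1/((-20 + 1 - √2/2)*51 + 978) = 1/((-19 - √2/2)*51 + 978) = 1/((-969 - 51*√2/2) + 978) = 1/(9 - 51*√2/2)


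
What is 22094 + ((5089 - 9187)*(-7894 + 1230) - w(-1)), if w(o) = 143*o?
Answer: 27331309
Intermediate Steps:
22094 + ((5089 - 9187)*(-7894 + 1230) - w(-1)) = 22094 + ((5089 - 9187)*(-7894 + 1230) - 143*(-1)) = 22094 + (-4098*(-6664) - 1*(-143)) = 22094 + (27309072 + 143) = 22094 + 27309215 = 27331309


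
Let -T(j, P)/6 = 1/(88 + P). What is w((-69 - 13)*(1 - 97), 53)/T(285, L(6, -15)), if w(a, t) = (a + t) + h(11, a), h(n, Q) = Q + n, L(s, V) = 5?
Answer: -245024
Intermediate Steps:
T(j, P) = -6/(88 + P)
w(a, t) = 11 + t + 2*a (w(a, t) = (a + t) + (a + 11) = (a + t) + (11 + a) = 11 + t + 2*a)
w((-69 - 13)*(1 - 97), 53)/T(285, L(6, -15)) = (11 + 53 + 2*((-69 - 13)*(1 - 97)))/((-6/(88 + 5))) = (11 + 53 + 2*(-82*(-96)))/((-6/93)) = (11 + 53 + 2*7872)/((-6*1/93)) = (11 + 53 + 15744)/(-2/31) = 15808*(-31/2) = -245024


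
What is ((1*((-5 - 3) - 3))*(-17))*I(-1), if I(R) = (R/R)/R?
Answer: -187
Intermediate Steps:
I(R) = 1/R
((1*((-5 - 3) - 3))*(-17))*I(-1) = ((1*((-5 - 3) - 3))*(-17))/(-1) = ((1*(-8 - 3))*(-17))*(-1) = ((1*(-11))*(-17))*(-1) = -11*(-17)*(-1) = 187*(-1) = -187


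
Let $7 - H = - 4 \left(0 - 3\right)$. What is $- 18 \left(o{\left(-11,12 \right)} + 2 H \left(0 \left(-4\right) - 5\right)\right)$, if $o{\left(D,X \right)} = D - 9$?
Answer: $-540$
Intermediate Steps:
$H = -5$ ($H = 7 - - 4 \left(0 - 3\right) = 7 - \left(-4\right) \left(-3\right) = 7 - 12 = -5$)
$o{\left(D,X \right)} = -9 + D$
$- 18 \left(o{\left(-11,12 \right)} + 2 H \left(0 \left(-4\right) - 5\right)\right) = - 18 \left(\left(-9 - 11\right) + 2 \left(-5\right) \left(0 \left(-4\right) - 5\right)\right) = - 18 \left(-20 - 10 \left(0 - 5\right)\right) = - 18 \left(-20 - -50\right) = - 18 \left(-20 + 50\right) = \left(-18\right) 30 = -540$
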